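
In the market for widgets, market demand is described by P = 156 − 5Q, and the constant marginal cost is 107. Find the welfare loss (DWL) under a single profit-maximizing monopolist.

Under competition P = MC = 107, so Q = (156 − 107)/5 = 9.8.
A monopolist chooses Q where MR = MC. MR = 156 − 10Q; setting this equal to 107 gives Q = 4.9 and P = 131.5.
DWL is the triangle between Q = 4.9 and Q = 9.8: ½·(9.8 − 4.9)·(131.5 − 107) = 60.025.

DWL = 60.025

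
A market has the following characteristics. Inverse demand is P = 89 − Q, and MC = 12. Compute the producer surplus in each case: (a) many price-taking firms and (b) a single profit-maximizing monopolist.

Competitive firms price at marginal cost: P = 12, giving Q = 77.
PS = (12 − 12)·77 = 0.
A monopolist chooses Q where MR = MC. MR = 89 − 2Q; setting this equal to 12 gives Q = 38.5 and P = 50.5.
PS = (50.5 − 12)·38.5 = 1482.25.

Competition: PS = 0; Monopoly: PS = 1482.25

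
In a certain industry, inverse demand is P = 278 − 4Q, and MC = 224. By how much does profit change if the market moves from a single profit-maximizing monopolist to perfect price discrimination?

π rises by 182.25

The monopolist equates marginal revenue to marginal cost: 278 − 8Q = 224, so Q = 6.75. From demand, P = 251.
Profit = (251 − 224)·6.75 = 182.25.
Under first-degree price discrimination the firm charges each unit its demand price and produces up to where P = MC, i.e. Q = 13.5. Consumer surplus is zero; producer surplus equals total surplus.
PS equals the full surplus area, 364.5. Profit = 364.5 = 364.5.
Change in profit: 364.5 − 182.25 = 182.25.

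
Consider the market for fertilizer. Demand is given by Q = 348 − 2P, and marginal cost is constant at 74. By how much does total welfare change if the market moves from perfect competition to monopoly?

TS falls by 2500

Inverting demand: P = 174 − 0.5Q.
Competitive firms price at marginal cost: P = 74, giving Q = 200.
CS = ½·(174 − 74)·200 = 10000; PS = (74 − 74)·200 = 0; TS = 10000.
A monopolist chooses Q where MR = MC. MR = 174 − Q; setting this equal to 74 gives Q = 100 and P = 124.
CS = ½·(174 − 124)·100 = 2500; PS = (124 − 74)·100 = 5000; TS = 7500.
Change in total welfare: 7500 − 10000 = −2500.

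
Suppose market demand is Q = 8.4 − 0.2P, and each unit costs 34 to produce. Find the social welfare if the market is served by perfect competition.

Inverting demand: P = 42 − 5Q.
Competitive firms price at marginal cost: P = 34, giving Q = 1.6.
CS = ½·(42 − 34)·1.6 = 6.4; PS = (34 − 34)·1.6 = 0; TS = 6.4.

TS = 6.4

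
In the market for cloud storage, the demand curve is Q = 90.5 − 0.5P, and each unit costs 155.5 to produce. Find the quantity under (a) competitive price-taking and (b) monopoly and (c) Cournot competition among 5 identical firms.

Inverting demand: P = 181 − 2Q.
Perfect competition: P = MC = 155.5, so 181 − 2Q = 155.5 and Q = 12.75.
The monopolist equates marginal revenue to marginal cost: 181 − 4Q = 155.5, so Q = 6.375. From demand, P = 168.25.
Cournot with 5 identical firms: the symmetric best-response condition is 181 − 12q = 155.5. Each firm produces q = 2.125, total output Q = 10.625, price P = 159.75.

Competition: Q = 12.75; Monopoly: Q = 6.375; Cournot: Q = 10.625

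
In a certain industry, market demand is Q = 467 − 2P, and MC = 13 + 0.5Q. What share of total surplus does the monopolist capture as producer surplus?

PS/TS = 0.75

Inverting demand: P = 233.5 − 0.5Q.
A monopolist chooses Q where MR = MC. MR = 233.5 − Q; setting this equal to 13 + 0.5Q gives Q = 147 and P = 160.
CS = ½·(233.5 − 160)·147 = 5402.25.
PS = P·Q − VC(Q) = 160·147 − (13·147 + ½·0.5·147²) = 16206.75.
Share captured = PS/TS = 16206.75/21609 = 0.75.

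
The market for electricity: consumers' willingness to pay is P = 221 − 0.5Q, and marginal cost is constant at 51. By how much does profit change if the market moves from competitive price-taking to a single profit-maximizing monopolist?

π rises by 14450

Competitive firms price at marginal cost: P = 51, giving Q = 340.
Profit = (51 − 51)·340 = 0.
A monopolist chooses Q where MR = MC. MR = 221 − Q; setting this equal to 51 gives Q = 170 and P = 136.
Profit = (136 − 51)·170 = 14450.
Change in profit: 14450 − 0 = 14450.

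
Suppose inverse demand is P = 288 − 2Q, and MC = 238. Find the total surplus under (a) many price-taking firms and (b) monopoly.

Competition: TS = 625; Monopoly: TS = 468.75

Competitive firms price at marginal cost: P = 238, giving Q = 25.
CS = ½·(288 − 238)·25 = 625; PS = (238 − 238)·25 = 0; TS = 625.
Monopoly sets MR = MC: 288 − 4Q = 238 ⇒ Q = 12.5, P = 288 − 2·12.5 = 263.
CS = ½·(288 − 263)·12.5 = 156.25; PS = (263 − 238)·12.5 = 312.5; TS = 468.75.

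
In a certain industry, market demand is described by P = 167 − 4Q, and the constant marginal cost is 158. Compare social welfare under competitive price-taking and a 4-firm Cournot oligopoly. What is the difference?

TS falls by 0.405

Competitive firms price at marginal cost: P = 158, giving Q = 2.25.
CS = ½·(167 − 158)·2.25 = 10.125; PS = (158 − 158)·2.25 = 0; TS = 10.125.
Cournot with 4 identical firms: the symmetric best-response condition is 167 − 20q = 158. Each firm produces q = 0.45, total output Q = 1.8, price P = 159.8.
CS = ½·(167 − 159.8)·1.8 = 6.48; PS = (159.8 − 158)·1.8 = 3.24; TS = 9.72.
Change in social welfare: 9.72 − 10.125 = −0.405.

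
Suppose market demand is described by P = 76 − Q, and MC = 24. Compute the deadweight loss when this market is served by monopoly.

Competitive firms price at marginal cost: P = 24, giving Q = 52.
The monopolist equates marginal revenue to marginal cost: 76 − 2Q = 24, so Q = 26. From demand, P = 50.
DWL is the triangle between Q = 26 and Q = 52: ½·(52 − 26)·(50 − 24) = 338.

DWL = 338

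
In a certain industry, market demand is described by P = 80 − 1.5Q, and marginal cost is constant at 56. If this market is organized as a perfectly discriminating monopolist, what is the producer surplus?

PS = 192

Under first-degree price discrimination the firm charges each unit its demand price and produces up to where P = MC, i.e. Q = 16. Consumer surplus is zero; producer surplus equals total surplus.
PS = ½·(80 − 56)·16 = 192.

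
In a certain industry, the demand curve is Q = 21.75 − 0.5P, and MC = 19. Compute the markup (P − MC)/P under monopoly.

Lerner index = 0.392

Inverting demand: P = 43.5 − 2Q.
The monopolist equates marginal revenue to marginal cost: 43.5 − 4Q = 19, so Q = 6.125. From demand, P = 31.25.
Lerner index = (P − MC)/P = (31.25 − 19)/31.25 = 0.392.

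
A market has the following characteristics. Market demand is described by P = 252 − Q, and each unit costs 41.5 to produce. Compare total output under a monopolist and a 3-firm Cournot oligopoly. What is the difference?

A monopolist chooses Q where MR = MC. MR = 252 − 2Q; setting this equal to 41.5 gives Q = 105.25 and P = 146.75.
Cournot with 3 identical firms: the symmetric best-response condition is 252 − 4q = 41.5. Each firm produces q = 52.625, total output Q = 157.875, price P = 94.125.
Change in total output: 157.875 − 105.25 = 52.625.

Total output rises by 52.625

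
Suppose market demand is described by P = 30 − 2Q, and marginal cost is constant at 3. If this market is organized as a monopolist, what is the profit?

Profit = 91.125

The monopolist equates marginal revenue to marginal cost: 30 − 4Q = 3, so Q = 6.75. From demand, P = 16.5.
Profit = (16.5 − 3)·6.75 = 91.125.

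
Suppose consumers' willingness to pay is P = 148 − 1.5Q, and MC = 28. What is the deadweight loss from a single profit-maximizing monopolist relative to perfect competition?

Competitive firms price at marginal cost: P = 28, giving Q = 80.
The monopolist equates marginal revenue to marginal cost: 148 − 3Q = 28, so Q = 40. From demand, P = 88.
DWL is the triangle between Q = 40 and Q = 80: ½·(80 − 40)·(88 − 28) = 1200.

DWL = 1200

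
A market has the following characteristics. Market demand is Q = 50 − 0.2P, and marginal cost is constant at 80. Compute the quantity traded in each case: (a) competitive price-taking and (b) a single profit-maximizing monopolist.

Inverting demand: P = 250 − 5Q.
Competitive firms price at marginal cost: P = 80, giving Q = 34.
The monopolist equates marginal revenue to marginal cost: 250 − 10Q = 80, so Q = 17. From demand, P = 165.

Competition: Q = 34; Monopoly: Q = 17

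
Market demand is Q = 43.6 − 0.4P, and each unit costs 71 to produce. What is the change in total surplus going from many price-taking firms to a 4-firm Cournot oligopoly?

Total surplus falls by 11.552

Inverting demand: P = 109 − 2.5Q.
Under competition P = MC = 71, so Q = (109 − 71)/2.5 = 15.2.
CS = ½·(109 − 71)·15.2 = 288.8; PS = (71 − 71)·15.2 = 0; TS = 288.8.
In a 4-firm Cournot equilibrium, symmetry and the first-order condition give q = (109 − 71)/(12.5) = 3.04. So Q = 12.16 and P = 78.6.
CS = ½·(109 − 78.6)·12.16 = 184.832; PS = (78.6 − 71)·12.16 = 92.416; TS = 277.248.
Change in total surplus: 277.248 − 288.8 = −11.552.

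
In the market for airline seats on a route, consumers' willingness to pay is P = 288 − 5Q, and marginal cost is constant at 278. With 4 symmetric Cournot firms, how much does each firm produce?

In a 4-firm Cournot equilibrium, symmetry and the first-order condition give q = (288 − 278)/(25) = 0.4. So Q = 1.6 and P = 280.

q_i = 0.4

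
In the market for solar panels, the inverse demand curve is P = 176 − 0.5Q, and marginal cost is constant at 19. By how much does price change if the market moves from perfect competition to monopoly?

Price rises by 78.5

Perfect competition: P = MC = 19, so 176 − 0.5Q = 19 and Q = 314.
Monopoly sets MR = MC: 176 − Q = 19 ⇒ Q = 157, P = 176 − 0.5·157 = 97.5.
Change in price: 97.5 − 19 = 78.5.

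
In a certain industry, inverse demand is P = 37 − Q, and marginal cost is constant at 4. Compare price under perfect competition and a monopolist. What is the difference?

Price rises by 16.5

Perfect competition: P = MC = 4, so 37 − Q = 4 and Q = 33.
Monopoly sets MR = MC: 37 − 2Q = 4 ⇒ Q = 16.5, P = 37 − 16.5 = 20.5.
Change in price: 20.5 − 4 = 16.5.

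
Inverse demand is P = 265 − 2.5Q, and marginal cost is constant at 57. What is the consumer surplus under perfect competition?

Competitive firms price at marginal cost: P = 57, giving Q = 83.2.
CS = ½·(265 − 57)·83.2 = 8652.8.

CS = 8652.8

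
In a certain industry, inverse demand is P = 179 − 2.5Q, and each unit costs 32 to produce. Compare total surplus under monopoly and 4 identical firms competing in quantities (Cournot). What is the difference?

Total surplus rises by 907.578

Monopoly sets MR = MC: 179 − 5Q = 32 ⇒ Q = 29.4, P = 179 − 2.5·29.4 = 105.5.
CS = ½·(179 − 105.5)·29.4 = 1080.45; PS = (105.5 − 32)·29.4 = 2160.9; TS = 3241.35.
Cournot with 4 identical firms: the symmetric best-response condition is 179 − 12.5q = 32. Each firm produces q = 11.76, total output Q = 47.04, price P = 61.4.
CS = ½·(179 − 61.4)·47.04 = 2765.952; PS = (61.4 − 32)·47.04 = 1382.976; TS = 4148.928.
Change in total surplus: 4148.928 − 3241.35 = 907.578.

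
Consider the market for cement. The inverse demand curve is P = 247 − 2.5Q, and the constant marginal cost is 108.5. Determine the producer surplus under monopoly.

The monopolist equates marginal revenue to marginal cost: 247 − 5Q = 108.5, so Q = 27.7. From demand, P = 177.75.
PS = (177.75 − 108.5)·27.7 = 1918.225.

PS = 1918.225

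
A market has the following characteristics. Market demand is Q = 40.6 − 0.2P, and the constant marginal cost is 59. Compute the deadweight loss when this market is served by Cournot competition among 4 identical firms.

DWL = 82.944

Inverting demand: P = 203 − 5Q.
Competitive firms price at marginal cost: P = 59, giving Q = 28.8.
In a 4-firm Cournot equilibrium, symmetry and the first-order condition give q = (203 − 59)/(25) = 5.76. So Q = 23.04 and P = 87.8.
DWL is the triangle between Q = 23.04 and Q = 28.8: ½·(28.8 − 23.04)·(87.8 − 59) = 82.944.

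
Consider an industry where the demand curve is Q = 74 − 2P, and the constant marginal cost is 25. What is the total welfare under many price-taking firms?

Inverting demand: P = 37 − 0.5Q.
Perfect competition: P = MC = 25, so 37 − 0.5Q = 25 and Q = 24.
CS = ½·(37 − 25)·24 = 144; PS = (25 − 25)·24 = 0; TS = 144.

TS = 144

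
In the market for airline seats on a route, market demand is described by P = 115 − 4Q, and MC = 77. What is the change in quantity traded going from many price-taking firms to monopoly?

Perfect competition: P = MC = 77, so 115 − 4Q = 77 and Q = 9.5.
The monopolist equates marginal revenue to marginal cost: 115 − 8Q = 77, so Q = 4.75. From demand, P = 96.
Change in quantity traded: 4.75 − 9.5 = −4.75.

Q falls by 4.75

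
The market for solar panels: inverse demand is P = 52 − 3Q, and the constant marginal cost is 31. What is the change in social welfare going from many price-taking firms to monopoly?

Perfect competition: P = MC = 31, so 52 − 3Q = 31 and Q = 7.
CS = ½·(52 − 31)·7 = 73.5; PS = (31 − 31)·7 = 0; TS = 73.5.
A monopolist chooses Q where MR = MC. MR = 52 − 6Q; setting this equal to 31 gives Q = 3.5 and P = 41.5.
CS = ½·(52 − 41.5)·3.5 = 18.375; PS = (41.5 − 31)·3.5 = 36.75; TS = 55.125.
Change in social welfare: 55.125 − 73.5 = −18.375.

Social welfare falls by 18.375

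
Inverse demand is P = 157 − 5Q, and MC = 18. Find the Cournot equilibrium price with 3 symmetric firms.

P = 52.75

Cournot with 3 identical firms: the symmetric best-response condition is 157 − 20q = 18. Each firm produces q = 6.95, total output Q = 20.85, price P = 52.75.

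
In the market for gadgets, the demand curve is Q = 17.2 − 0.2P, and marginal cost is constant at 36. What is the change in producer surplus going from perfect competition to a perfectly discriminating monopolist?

PS rises by 250

Inverting demand: P = 86 − 5Q.
Perfect competition: P = MC = 36, so 86 − 5Q = 36 and Q = 10.
PS = (36 − 36)·10 = 0.
Under first-degree price discrimination the firm charges each unit its demand price and produces up to where P = MC, i.e. Q = 10. Consumer surplus is zero; producer surplus equals total surplus.
PS = ½·(86 − 36)·10 = 250.
Change in producer surplus: 250 − 0 = 250.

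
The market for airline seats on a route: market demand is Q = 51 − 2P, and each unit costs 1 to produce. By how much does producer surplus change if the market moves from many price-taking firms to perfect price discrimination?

Inverting demand: P = 25.5 − 0.5Q.
Competitive firms price at marginal cost: P = 1, giving Q = 49.
PS = (1 − 1)·49 = 0.
With perfect price discrimination, output is the efficient level Q = 49 (where demand meets MC), but every buyer pays their willingness to pay: CS = 0 and PS = total surplus.
PS = ½·(25.5 − 1)·49 = 600.25.
Change in producer surplus: 600.25 − 0 = 600.25.

Producer surplus rises by 600.25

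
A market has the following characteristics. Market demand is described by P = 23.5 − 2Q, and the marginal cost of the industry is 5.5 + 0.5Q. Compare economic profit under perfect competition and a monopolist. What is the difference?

Economic profit rises by 23.04

Under competition P = MC: 23.5 − 2Q = 5.5 + 0.5Q ⇒ Q = 7.2, P = 9.1.
Profit = 9.1·7.2 − (5.5·7.2 + ½·0.5·7.2²) = 12.96.
A monopolist chooses Q where MR = MC. MR = 23.5 − 4Q; setting this equal to 5.5 + 0.5Q gives Q = 4 and P = 15.5.
Profit = 15.5·4 − (5.5·4 + ½·0.5·4²) = 36.
Change in economic profit: 36 − 12.96 = 23.04.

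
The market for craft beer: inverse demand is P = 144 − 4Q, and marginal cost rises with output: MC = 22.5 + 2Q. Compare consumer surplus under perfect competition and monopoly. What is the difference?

Competitive equilibrium sets price equal to marginal cost: 144 − 4Q = 22.5 + 2Q, so Q = 20.25 and P = 63.
CS = ½·(144 − 63)·20.25 = 820.125.
Monopoly sets MR = MC: 144 − 8Q = 22.5 + 2Q ⇒ Q = 12.15, P = 144 − 4·12.15 = 95.4.
CS = ½·(144 − 95.4)·12.15 = 295.245.
Change in consumer surplus: 295.245 − 820.125 = −524.88.

CS falls by 524.88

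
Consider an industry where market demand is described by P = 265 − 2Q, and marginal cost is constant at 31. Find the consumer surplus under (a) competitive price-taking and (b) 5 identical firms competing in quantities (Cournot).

Competition: CS = 13689; Cournot: CS = 9506.25

Competitive firms price at marginal cost: P = 31, giving Q = 117.
CS = ½·(265 − 31)·117 = 13689.
In a 5-firm Cournot equilibrium, symmetry and the first-order condition give q = (265 − 31)/(12) = 19.5. So Q = 97.5 and P = 70.
CS = ½·(265 − 70)·97.5 = 9506.25.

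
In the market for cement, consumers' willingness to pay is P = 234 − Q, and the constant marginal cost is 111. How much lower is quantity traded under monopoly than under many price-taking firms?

Q falls by 61.5

Under competition P = MC = 111, so Q = (234 − 111)/1 = 123.
The monopolist equates marginal revenue to marginal cost: 234 − 2Q = 111, so Q = 61.5. From demand, P = 172.5.
Change in quantity traded: 61.5 − 123 = −61.5.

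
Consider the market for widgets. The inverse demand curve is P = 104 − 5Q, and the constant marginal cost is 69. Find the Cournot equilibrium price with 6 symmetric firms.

P = 74

In a 6-firm Cournot equilibrium, symmetry and the first-order condition give q = (104 − 69)/(35) = 1. So Q = 6 and P = 74.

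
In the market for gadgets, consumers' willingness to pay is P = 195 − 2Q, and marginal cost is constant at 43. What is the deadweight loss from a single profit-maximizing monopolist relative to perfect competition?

DWL = 1444

Perfect competition: P = MC = 43, so 195 − 2Q = 43 and Q = 76.
The monopolist equates marginal revenue to marginal cost: 195 − 4Q = 43, so Q = 38. From demand, P = 119.
DWL is the triangle between Q = 38 and Q = 76: ½·(76 − 38)·(119 − 43) = 1444.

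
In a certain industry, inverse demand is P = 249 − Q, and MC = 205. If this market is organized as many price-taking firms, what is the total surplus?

Perfect competition: P = MC = 205, so 249 − Q = 205 and Q = 44.
CS = ½·(249 − 205)·44 = 968; PS = (205 − 205)·44 = 0; TS = 968.

TS = 968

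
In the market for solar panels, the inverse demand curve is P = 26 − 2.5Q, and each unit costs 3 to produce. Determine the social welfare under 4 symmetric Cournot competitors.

With 4 symmetric Cournot firms, each firm's FOC gives 26 − 12.5q = 3, so q = 1.84, Q = 4·1.84 = 7.36, and P = 7.6.
CS = ½·(26 − 7.6)·7.36 = 67.712; PS = (7.6 − 3)·7.36 = 33.856; TS = 101.568.

TS = 101.568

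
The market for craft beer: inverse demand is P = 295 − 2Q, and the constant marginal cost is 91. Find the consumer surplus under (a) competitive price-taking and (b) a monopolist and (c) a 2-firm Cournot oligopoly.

Competition: CS = 10404; Monopoly: CS = 2601; Cournot: CS = 4624

Under competition P = MC = 91, so Q = (295 − 91)/2 = 102.
CS = ½·(295 − 91)·102 = 10404.
The monopolist equates marginal revenue to marginal cost: 295 − 4Q = 91, so Q = 51. From demand, P = 193.
CS = ½·(295 − 193)·51 = 2601.
With 2 symmetric Cournot firms, each firm's FOC gives 295 − 6q = 91, so q = 34, Q = 2·34 = 68, and P = 159.
CS = ½·(295 − 159)·68 = 4624.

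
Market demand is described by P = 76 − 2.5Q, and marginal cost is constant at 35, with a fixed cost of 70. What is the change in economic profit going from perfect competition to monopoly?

Economic profit rises by 168.1

Under competition P = MC = 35, so Q = (76 − 35)/2.5 = 16.4.
Profit = (35 − 35)·16.4 − 70 = −70.
Monopoly sets MR = MC: 76 − 5Q = 35 ⇒ Q = 8.2, P = 76 − 2.5·8.2 = 55.5.
Profit = (55.5 − 35)·8.2 − 70 = 98.1.
Change in economic profit: 98.1 − −70 = 168.1.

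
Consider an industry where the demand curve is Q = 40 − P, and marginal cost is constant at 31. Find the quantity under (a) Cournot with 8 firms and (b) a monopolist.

Inverting demand: P = 40 − Q.
With 8 symmetric Cournot firms, each firm's FOC gives 40 − 9q = 31, so q = 1, Q = 8·1 = 8, and P = 32.
Monopoly sets MR = MC: 40 − 2Q = 31 ⇒ Q = 4.5, P = 40 − 4.5 = 35.5.

Cournot: Q = 8; Monopoly: Q = 4.5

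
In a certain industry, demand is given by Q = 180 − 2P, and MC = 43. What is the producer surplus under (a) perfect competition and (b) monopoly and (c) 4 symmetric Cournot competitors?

Competition: PS = 0; Monopoly: PS = 1104.5; Cournot: PS = 706.88

Inverting demand: P = 90 − 0.5Q.
Perfect competition: P = MC = 43, so 90 − 0.5Q = 43 and Q = 94.
PS = (43 − 43)·94 = 0.
A monopolist chooses Q where MR = MC. MR = 90 − Q; setting this equal to 43 gives Q = 47 and P = 66.5.
PS = (66.5 − 43)·47 = 1104.5.
In a 4-firm Cournot equilibrium, symmetry and the first-order condition give q = (90 − 43)/(2.5) = 18.8. So Q = 75.2 and P = 52.4.
PS = (52.4 − 43)·75.2 = 706.88.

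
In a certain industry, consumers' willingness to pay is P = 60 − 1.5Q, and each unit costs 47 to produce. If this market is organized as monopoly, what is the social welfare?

Monopoly sets MR = MC: 60 − 3Q = 47 ⇒ Q = 13/3, P = 60 − 1.5·13/3 = 53.5.
CS = ½·(60 − 53.5)·13/3 = 169/12; PS = (53.5 − 47)·13/3 = 169/6; TS = 42.25.

TS = 42.25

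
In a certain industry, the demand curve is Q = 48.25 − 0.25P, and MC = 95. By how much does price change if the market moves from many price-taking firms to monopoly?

Inverting demand: P = 193 − 4Q.
Competitive firms price at marginal cost: P = 95, giving Q = 24.5.
Monopoly sets MR = MC: 193 − 8Q = 95 ⇒ Q = 12.25, P = 193 − 4·12.25 = 144.
Change in price: 144 − 95 = 49.

Price rises by 49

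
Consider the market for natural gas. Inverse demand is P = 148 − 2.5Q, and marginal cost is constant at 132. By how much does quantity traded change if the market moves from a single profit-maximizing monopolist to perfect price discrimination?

The monopolist equates marginal revenue to marginal cost: 148 − 5Q = 132, so Q = 3.2. From demand, P = 140.
With perfect price discrimination, output is the efficient level Q = 6.4 (where demand meets MC), but every buyer pays their willingness to pay: CS = 0 and PS = total surplus.
Change in quantity traded: 6.4 − 3.2 = 3.2.

Q rises by 3.2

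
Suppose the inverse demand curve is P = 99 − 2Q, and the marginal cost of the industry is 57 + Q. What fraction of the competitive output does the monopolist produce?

Monopoly sets MR = MC: 99 − 4Q = 57 + Q ⇒ Q = 8.4, P = 99 − 2·8.4 = 82.2.
Competitive equilibrium sets price equal to marginal cost: 99 − 2Q = 57 + Q, so Q = 14 and P = 71.
Ratio Q_m/Q_c = 8.4/14 = 0.6.

Q_m/Q_c = 0.6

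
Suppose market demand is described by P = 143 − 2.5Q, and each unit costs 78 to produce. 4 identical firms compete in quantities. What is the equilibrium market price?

P = 91

Cournot with 4 identical firms: the symmetric best-response condition is 143 − 12.5q = 78. Each firm produces q = 5.2, total output Q = 20.8, price P = 91.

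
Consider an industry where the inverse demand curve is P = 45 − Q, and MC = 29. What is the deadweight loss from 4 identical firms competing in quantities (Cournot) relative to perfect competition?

Competitive firms price at marginal cost: P = 29, giving Q = 16.
With 4 symmetric Cournot firms, each firm's FOC gives 45 − 5q = 29, so q = 3.2, Q = 4·3.2 = 12.8, and P = 32.2.
DWL is the triangle between Q = 12.8 and Q = 16: ½·(16 − 12.8)·(32.2 − 29) = 5.12.

DWL = 5.12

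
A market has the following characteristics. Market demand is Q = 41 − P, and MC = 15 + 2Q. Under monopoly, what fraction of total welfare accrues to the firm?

PS/TS = 0.8

Inverting demand: P = 41 − Q.
The monopolist equates marginal revenue to marginal cost: 41 − 2Q = 15 + 2Q, so Q = 6.5. From demand, P = 34.5.
CS = ½·(41 − 34.5)·6.5 = 21.125.
PS = P·Q − VC(Q) = 34.5·6.5 − (15·6.5 + ½·2·6.5²) = 84.5.
Share captured = PS/TS = 84.5/105.625 = 0.8.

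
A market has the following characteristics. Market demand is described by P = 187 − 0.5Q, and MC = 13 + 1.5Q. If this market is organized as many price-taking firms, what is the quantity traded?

Competitive equilibrium sets price equal to marginal cost: 187 − 0.5Q = 13 + 1.5Q, so Q = 87 and P = 143.5.

Q = 87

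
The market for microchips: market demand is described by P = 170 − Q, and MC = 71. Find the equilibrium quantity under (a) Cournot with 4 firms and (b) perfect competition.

Cournot: Q = 79.2; Competition: Q = 99

In a 4-firm Cournot equilibrium, symmetry and the first-order condition give q = (170 − 71)/(5) = 19.8. So Q = 79.2 and P = 90.8.
Perfect competition: P = MC = 71, so 170 − Q = 71 and Q = 99.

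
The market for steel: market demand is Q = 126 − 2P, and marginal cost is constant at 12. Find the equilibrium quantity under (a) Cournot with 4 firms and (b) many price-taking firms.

Cournot: Q = 81.6; Competition: Q = 102

Inverting demand: P = 63 − 0.5Q.
In a 4-firm Cournot equilibrium, symmetry and the first-order condition give q = (63 − 12)/(2.5) = 20.4. So Q = 81.6 and P = 22.2.
Perfect competition: P = MC = 12, so 63 − 0.5Q = 12 and Q = 102.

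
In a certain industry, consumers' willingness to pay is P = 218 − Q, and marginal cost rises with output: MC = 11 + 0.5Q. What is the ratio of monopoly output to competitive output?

Q_m/Q_c = 0.6

The monopolist equates marginal revenue to marginal cost: 218 − 2Q = 11 + 0.5Q, so Q = 82.8. From demand, P = 135.2.
Competitive equilibrium sets price equal to marginal cost: 218 − Q = 11 + 0.5Q, so Q = 138 and P = 80.
Ratio Q_m/Q_c = 82.8/138 = 0.6.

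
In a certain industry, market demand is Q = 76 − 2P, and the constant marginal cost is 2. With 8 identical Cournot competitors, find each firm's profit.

Inverting demand: P = 38 − 0.5Q.
With 8 symmetric Cournot firms, each firm's FOC gives 38 − 4.5q = 2, so q = 8, Q = 8·8 = 64, and P = 6.
Each firm's profit = (6 − 2)·8 = 32.

π_i = 32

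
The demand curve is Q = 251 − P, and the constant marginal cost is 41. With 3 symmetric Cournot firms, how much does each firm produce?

Inverting demand: P = 251 − Q.
With 3 symmetric Cournot firms, each firm's FOC gives 251 − 4q = 41, so q = 52.5, Q = 3·52.5 = 157.5, and P = 93.5.

q_i = 52.5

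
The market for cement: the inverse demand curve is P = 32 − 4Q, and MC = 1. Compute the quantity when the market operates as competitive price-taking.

Q = 7.75

Perfect competition: P = MC = 1, so 32 − 4Q = 1 and Q = 7.75.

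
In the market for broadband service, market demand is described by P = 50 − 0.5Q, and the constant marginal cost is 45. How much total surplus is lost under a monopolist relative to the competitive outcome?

Under competition P = MC = 45, so Q = (50 − 45)/0.5 = 10.
Monopoly sets MR = MC: 50 − Q = 45 ⇒ Q = 5, P = 50 − 0.5·5 = 47.5.
DWL is the triangle between Q = 5 and Q = 10: ½·(10 − 5)·(47.5 − 45) = 6.25.

DWL = 6.25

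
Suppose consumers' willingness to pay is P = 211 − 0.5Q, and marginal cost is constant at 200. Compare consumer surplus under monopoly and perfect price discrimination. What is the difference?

A monopolist chooses Q where MR = MC. MR = 211 − Q; setting this equal to 200 gives Q = 11 and P = 205.5.
CS = ½·(211 − 205.5)·11 = 30.25.
A perfectly discriminating monopolist sells every unit with P(Q) ≥ MC(Q), so output equals the competitive quantity Q = 22. Each buyer pays their reservation price, so CS = 0 and the firm captures all surplus.
CS = 0.
Change in consumer surplus: 0 − 30.25 = −30.25.

CS falls by 30.25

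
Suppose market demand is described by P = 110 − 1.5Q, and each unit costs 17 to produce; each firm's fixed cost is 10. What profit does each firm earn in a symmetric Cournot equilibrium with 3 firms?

In a 3-firm Cournot equilibrium, symmetry and the first-order condition give q = (110 − 17)/(6) = 15.5. So Q = 46.5 and P = 40.25.
Each firm's profit = (40.25 − 17)·15.5 − 10 = 350.375.

π_i = 350.375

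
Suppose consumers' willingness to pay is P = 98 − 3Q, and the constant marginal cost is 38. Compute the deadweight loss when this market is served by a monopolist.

DWL = 150

Competitive firms price at marginal cost: P = 38, giving Q = 20.
A monopolist chooses Q where MR = MC. MR = 98 − 6Q; setting this equal to 38 gives Q = 10 and P = 68.
DWL is the triangle between Q = 10 and Q = 20: ½·(20 − 10)·(68 − 38) = 150.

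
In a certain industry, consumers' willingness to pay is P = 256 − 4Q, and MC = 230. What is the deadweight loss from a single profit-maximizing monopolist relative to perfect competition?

Perfect competition: P = MC = 230, so 256 − 4Q = 230 and Q = 6.5.
The monopolist equates marginal revenue to marginal cost: 256 − 8Q = 230, so Q = 3.25. From demand, P = 243.
DWL is the triangle between Q = 3.25 and Q = 6.5: ½·(6.5 − 3.25)·(243 − 230) = 21.125.

DWL = 21.125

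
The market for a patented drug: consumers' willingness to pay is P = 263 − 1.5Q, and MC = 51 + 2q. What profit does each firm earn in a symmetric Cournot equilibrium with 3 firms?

Cournot with 3 identical firms: the symmetric best-response condition is 263 − 6q = 51 + 2q. Each firm produces q = 26.5, total output Q = 79.5, price P = 143.75.
Each firm's profit = 143.75·26.5 − (51·26.5 + ½·2·26.5²) = 1755.625.

π_i = 1755.625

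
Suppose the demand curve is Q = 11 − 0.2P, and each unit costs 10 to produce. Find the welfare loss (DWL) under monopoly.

Inverting demand: P = 55 − 5Q.
Perfect competition: P = MC = 10, so 55 − 5Q = 10 and Q = 9.
A monopolist chooses Q where MR = MC. MR = 55 − 10Q; setting this equal to 10 gives Q = 4.5 and P = 32.5.
DWL is the triangle between Q = 4.5 and Q = 9: ½·(9 − 4.5)·(32.5 − 10) = 50.625.

DWL = 50.625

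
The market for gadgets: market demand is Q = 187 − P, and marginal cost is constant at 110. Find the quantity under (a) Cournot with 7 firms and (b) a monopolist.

Cournot: Q = 67.375; Monopoly: Q = 38.5

Inverting demand: P = 187 − Q.
In a 7-firm Cournot equilibrium, symmetry and the first-order condition give q = (187 − 110)/(8) = 9.625. So Q = 67.375 and P = 119.625.
A monopolist chooses Q where MR = MC. MR = 187 − 2Q; setting this equal to 110 gives Q = 38.5 and P = 148.5.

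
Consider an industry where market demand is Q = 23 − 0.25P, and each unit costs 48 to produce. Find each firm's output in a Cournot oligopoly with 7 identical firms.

Inverting demand: P = 92 − 4Q.
With 7 symmetric Cournot firms, each firm's FOC gives 92 − 32q = 48, so q = 1.375, Q = 7·1.375 = 9.625, and P = 53.5.

q_i = 1.375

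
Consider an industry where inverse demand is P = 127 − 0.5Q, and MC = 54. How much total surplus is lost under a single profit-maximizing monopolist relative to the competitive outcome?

DWL = 1332.25

Competitive firms price at marginal cost: P = 54, giving Q = 146.
A monopolist chooses Q where MR = MC. MR = 127 − Q; setting this equal to 54 gives Q = 73 and P = 90.5.
DWL is the triangle between Q = 73 and Q = 146: ½·(146 − 73)·(90.5 − 54) = 1332.25.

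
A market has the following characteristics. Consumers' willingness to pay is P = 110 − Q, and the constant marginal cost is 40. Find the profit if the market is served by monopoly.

Profit = 1225

Monopoly sets MR = MC: 110 − 2Q = 40 ⇒ Q = 35, P = 110 − 35 = 75.
Profit = (75 − 40)·35 = 1225.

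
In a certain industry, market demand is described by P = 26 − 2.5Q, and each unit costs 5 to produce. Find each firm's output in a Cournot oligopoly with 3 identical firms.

q_i = 2.1

In a 3-firm Cournot equilibrium, symmetry and the first-order condition give q = (26 − 5)/(10) = 2.1. So Q = 6.3 and P = 10.25.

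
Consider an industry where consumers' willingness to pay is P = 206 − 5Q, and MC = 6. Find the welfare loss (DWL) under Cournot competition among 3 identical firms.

DWL = 250

Competitive firms price at marginal cost: P = 6, giving Q = 40.
In a 3-firm Cournot equilibrium, symmetry and the first-order condition give q = (206 − 6)/(20) = 10. So Q = 30 and P = 56.
DWL is the triangle between Q = 30 and Q = 40: ½·(40 − 30)·(56 − 6) = 250.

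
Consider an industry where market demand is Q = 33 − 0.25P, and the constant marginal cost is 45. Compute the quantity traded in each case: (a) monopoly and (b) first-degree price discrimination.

Monopoly: Q = 10.875; Perfect PD: Q = 21.75

Inverting demand: P = 132 − 4Q.
A monopolist chooses Q where MR = MC. MR = 132 − 8Q; setting this equal to 45 gives Q = 10.875 and P = 88.5.
Under first-degree price discrimination the firm charges each unit its demand price and produces up to where P = MC, i.e. Q = 21.75. Consumer surplus is zero; producer surplus equals total surplus.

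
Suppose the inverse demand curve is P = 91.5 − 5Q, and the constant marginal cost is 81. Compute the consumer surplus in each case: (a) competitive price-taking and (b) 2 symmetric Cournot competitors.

Competitive firms price at marginal cost: P = 81, giving Q = 2.1.
CS = ½·(91.5 − 81)·2.1 = 11.025.
Cournot with 2 identical firms: the symmetric best-response condition is 91.5 − 15q = 81. Each firm produces q = 0.7, total output Q = 1.4, price P = 84.5.
CS = ½·(91.5 − 84.5)·1.4 = 4.9.

Competition: CS = 11.025; Cournot: CS = 4.9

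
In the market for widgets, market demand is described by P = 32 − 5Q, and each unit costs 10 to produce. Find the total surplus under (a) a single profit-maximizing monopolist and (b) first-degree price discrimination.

A monopolist chooses Q where MR = MC. MR = 32 − 10Q; setting this equal to 10 gives Q = 2.2 and P = 21.
CS = ½·(32 − 21)·2.2 = 12.1; PS = (21 − 10)·2.2 = 24.2; TS = 36.3.
With perfect price discrimination, output is the efficient level Q = 4.4 (where demand meets MC), but every buyer pays their willingness to pay: CS = 0 and PS = total surplus.
TS = 48.4 (equal to competitive TS).

Monopoly: TS = 36.3; Perfect PD: TS = 48.4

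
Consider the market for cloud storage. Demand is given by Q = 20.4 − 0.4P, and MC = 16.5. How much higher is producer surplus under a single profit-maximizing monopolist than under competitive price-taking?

Producer surplus rises by 119.025

Inverting demand: P = 51 − 2.5Q.
Under competition P = MC = 16.5, so Q = (51 − 16.5)/2.5 = 13.8.
PS = (16.5 − 16.5)·13.8 = 0.
The monopolist equates marginal revenue to marginal cost: 51 − 5Q = 16.5, so Q = 6.9. From demand, P = 33.75.
PS = (33.75 − 16.5)·6.9 = 119.025.
Change in producer surplus: 119.025 − 0 = 119.025.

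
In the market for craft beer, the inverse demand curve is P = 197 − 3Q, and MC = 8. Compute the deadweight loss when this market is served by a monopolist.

Under competition P = MC = 8, so Q = (197 − 8)/3 = 63.
The monopolist equates marginal revenue to marginal cost: 197 − 6Q = 8, so Q = 31.5. From demand, P = 102.5.
DWL is the triangle between Q = 31.5 and Q = 63: ½·(63 − 31.5)·(102.5 − 8) = 1488.375.

DWL = 1488.375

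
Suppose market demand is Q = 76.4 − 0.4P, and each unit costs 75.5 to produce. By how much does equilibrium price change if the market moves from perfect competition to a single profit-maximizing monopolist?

Inverting demand: P = 191 − 2.5Q.
Perfect competition: P = MC = 75.5, so 191 − 2.5Q = 75.5 and Q = 46.2.
The monopolist equates marginal revenue to marginal cost: 191 − 5Q = 75.5, so Q = 23.1. From demand, P = 133.25.
Change in equilibrium price: 133.25 − 75.5 = 57.75.

P rises by 57.75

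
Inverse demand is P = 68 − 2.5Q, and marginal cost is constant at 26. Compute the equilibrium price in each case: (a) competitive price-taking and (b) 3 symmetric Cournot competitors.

Competition: P = 26; Cournot: P = 36.5

Competitive firms price at marginal cost: P = 26, giving Q = 16.8.
In a 3-firm Cournot equilibrium, symmetry and the first-order condition give q = (68 − 26)/(10) = 4.2. So Q = 12.6 and P = 36.5.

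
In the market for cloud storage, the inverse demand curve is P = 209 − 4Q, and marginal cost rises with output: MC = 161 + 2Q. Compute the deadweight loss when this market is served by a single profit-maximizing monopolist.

Competitive equilibrium sets price equal to marginal cost: 209 − 4Q = 161 + 2Q, so Q = 8 and P = 177.
Monopoly sets MR = MC: 209 − 8Q = 161 + 2Q ⇒ Q = 4.8, P = 209 − 4·4.8 = 189.8.
CS = ½·(209 − 177)·8 = 128; PS = (177·8 − 161·8 − ½·2·8²) = 64; TS = 192.
CS = ½·(209 − 189.8)·4.8 = 46.08; PS = (189.8·4.8 − 161·4.8 − ½·2·4.8²) = 115.2; TS = 161.28.
DWL = 192 − 161.28 = 30.72.

DWL = 30.72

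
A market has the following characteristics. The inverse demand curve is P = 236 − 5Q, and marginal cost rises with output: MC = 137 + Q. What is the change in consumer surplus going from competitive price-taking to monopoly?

Under competition P = MC: 236 − 5Q = 137 + Q ⇒ Q = 16.5, P = 153.5.
CS = ½·(236 − 153.5)·16.5 = 680.625.
A monopolist chooses Q where MR = MC. MR = 236 − 10Q; setting this equal to 137 + Q gives Q = 9 and P = 191.
CS = ½·(236 − 191)·9 = 202.5.
Change in consumer surplus: 202.5 − 680.625 = −478.125.

CS falls by 478.125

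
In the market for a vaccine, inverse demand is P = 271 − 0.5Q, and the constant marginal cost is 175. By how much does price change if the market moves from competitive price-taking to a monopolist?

Price rises by 48

Perfect competition: P = MC = 175, so 271 − 0.5Q = 175 and Q = 192.
Monopoly sets MR = MC: 271 − Q = 175 ⇒ Q = 96, P = 271 − 0.5·96 = 223.
Change in price: 223 − 175 = 48.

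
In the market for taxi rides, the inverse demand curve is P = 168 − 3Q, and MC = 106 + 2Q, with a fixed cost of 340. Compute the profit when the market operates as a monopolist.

Profit = −99.75

Monopoly sets MR = MC: 168 − 6Q = 106 + 2Q ⇒ Q = 7.75, P = 168 − 3·7.75 = 144.75.
Profit = 144.75·7.75 − (106·7.75 + ½·2·7.75²) − 340 = −99.75.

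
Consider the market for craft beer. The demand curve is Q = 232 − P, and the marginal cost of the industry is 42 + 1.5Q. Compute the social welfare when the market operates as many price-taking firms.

Inverting demand: P = 232 − Q.
Under competition P = MC: 232 − Q = 42 + 1.5Q ⇒ Q = 76, P = 156.
CS = ½·(232 − 156)·76 = 2888; PS = (156·76 − 42·76 − ½·1.5·76²) = 4332; TS = 7220.

TS = 7220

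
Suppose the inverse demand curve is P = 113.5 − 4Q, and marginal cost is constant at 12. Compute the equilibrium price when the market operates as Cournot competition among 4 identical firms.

Cournot with 4 identical firms: the symmetric best-response condition is 113.5 − 20q = 12. Each firm produces q = 5.075, total output Q = 20.3, price P = 32.3.

P = 32.3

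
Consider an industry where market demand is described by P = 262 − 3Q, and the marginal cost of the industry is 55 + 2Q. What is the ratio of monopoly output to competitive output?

The monopolist equates marginal revenue to marginal cost: 262 − 6Q = 55 + 2Q, so Q = 25.875. From demand, P = 184.375.
Competitive equilibrium sets price equal to marginal cost: 262 − 3Q = 55 + 2Q, so Q = 41.4 and P = 137.8.
Ratio Q_m/Q_c = 25.875/41.4 = 0.625.

Q_m/Q_c = 0.625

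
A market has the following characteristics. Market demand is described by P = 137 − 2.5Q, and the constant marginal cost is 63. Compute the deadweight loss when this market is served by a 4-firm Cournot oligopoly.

DWL = 43.808

Under competition P = MC = 63, so Q = (137 − 63)/2.5 = 29.6.
With 4 symmetric Cournot firms, each firm's FOC gives 137 − 12.5q = 63, so q = 5.92, Q = 4·5.92 = 23.68, and P = 77.8.
DWL is the triangle between Q = 23.68 and Q = 29.6: ½·(29.6 − 23.68)·(77.8 − 63) = 43.808.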